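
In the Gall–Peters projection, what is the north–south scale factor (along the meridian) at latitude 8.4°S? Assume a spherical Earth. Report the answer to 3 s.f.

1.40

The Gall–Peters projection is cylindrical equal-area with φ₀ = 45°. For cylindrical equal-area with standard parallel φ₀, h = cos φ / cos φ₀ and k = cos φ₀ / cos φ, so h·k = 1.
h = cos 8.4° / cos 45° = 0.9893/0.7071 = 1.399.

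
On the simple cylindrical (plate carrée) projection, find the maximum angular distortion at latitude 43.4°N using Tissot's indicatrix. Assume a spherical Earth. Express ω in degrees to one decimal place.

18.2°

For the equirectangular projection with φ₀ = 0 (plate carrée), h = 1 along meridians and k = sec φ along parallels.
At 43.4°: h = 1.000, k = 1.376; principal scales a = 1.376, b = 1.000.
sin(ω/2) = (a − b)/(a + b) = 0.3763/2.376 = 0.1584, so ω = 2 arcsin(0.1584) ≈ 18.2°.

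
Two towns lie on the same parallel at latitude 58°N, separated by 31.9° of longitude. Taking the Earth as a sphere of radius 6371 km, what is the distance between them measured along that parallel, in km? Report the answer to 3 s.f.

Arc length along a parallel = R cos φ · Δλ (with Δλ in radians).
= 6371 × cos 58° × (31.9° × π/180) = 6371 × 0.5299 × 0.5568 ≈ 1880 km.

1880 km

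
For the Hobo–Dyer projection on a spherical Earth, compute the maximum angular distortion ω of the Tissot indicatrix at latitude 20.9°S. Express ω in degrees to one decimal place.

18.6°

The Hobo–Dyer projection is cylindrical equal-area with φ₀ = 37.5°. A cylindrical equal-area projection with standard parallel φ₀ has meridian scale h = cos φ / cos φ₀ and parallel scale k = cos φ₀ / cos φ (so areas are preserved, h·k = 1).
At 20.9°: h = 1.178, k = 0.8492; principal scales a = 1.178, b = 0.8492.
sin(ω/2) = (a − b)/(a + b) = 0.3283/2.027 = 0.1620, so ω = 2 arcsin(0.1620) ≈ 18.6°.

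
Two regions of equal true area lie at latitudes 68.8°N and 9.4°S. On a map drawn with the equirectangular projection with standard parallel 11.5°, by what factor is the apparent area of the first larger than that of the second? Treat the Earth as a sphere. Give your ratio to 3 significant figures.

With standard parallel φ₀ = 11.5°, the equirectangular projection gives x = Rλ cos φ₀, y = Rφ, so h = 1 and k = cos 11.5° / cos φ.
Areal scale at 68.8°: h·k = 1.000 × 2.710 = 2.710.
Areal scale at 9.4°: h·k = 1.000 × 0.9933 = 0.9933.
Ratio = 2.710/0.9933 ≈ 2.73.

2.73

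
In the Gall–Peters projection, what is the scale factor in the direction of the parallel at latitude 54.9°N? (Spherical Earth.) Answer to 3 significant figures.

The Gall–Peters projection is cylindrical equal-area with φ₀ = 45°. A cylindrical equal-area projection with standard parallel φ₀ has meridian scale h = cos φ / cos φ₀ and parallel scale k = cos φ₀ / cos φ (so areas are preserved, h·k = 1).
k = cos 45° / cos 54.9° = 0.7071/0.5750 = 1.230.

1.23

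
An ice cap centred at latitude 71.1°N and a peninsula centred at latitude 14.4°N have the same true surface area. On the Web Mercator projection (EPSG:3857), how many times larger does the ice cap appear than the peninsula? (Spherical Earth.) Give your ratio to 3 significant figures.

Mercator is conformal with k = sec φ, so areal scale = k² = sec²φ.
At 71.1°: sec²(71.1°) = 1/0.3239² = 9.531.
At 14.4°: sec²(14.4°) = 1/0.9686² = 1.066.
Ratio = 9.531/1.066 = cos²(14.4°)/cos²(71.1°) ≈ 8.94.

8.94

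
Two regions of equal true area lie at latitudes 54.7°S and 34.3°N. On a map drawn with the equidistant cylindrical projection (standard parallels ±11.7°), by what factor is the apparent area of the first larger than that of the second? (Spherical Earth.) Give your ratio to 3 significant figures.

1.43

With standard parallel φ₀ = 11.7°, the equirectangular projection gives x = Rλ cos φ₀, y = Rφ, so h = 1 and k = cos 11.7° / cos φ.
Areal scale at 54.7°: h·k = 1.000 × 1.695 = 1.695.
Areal scale at 34.3°: h·k = 1.000 × 1.185 = 1.185.
Ratio = 1.695/1.185 ≈ 1.43.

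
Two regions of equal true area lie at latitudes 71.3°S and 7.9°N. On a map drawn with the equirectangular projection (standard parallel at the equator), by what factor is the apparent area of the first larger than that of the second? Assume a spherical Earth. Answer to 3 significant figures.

In the plate carrée (x = Rλ, y = Rφ), meridians are true-scale (h = 1) and parallels are stretched by k = sec φ.
Areal scale at 71.3°: h·k = 1.000 × 3.119 = 3.119.
Areal scale at 7.9°: h·k = 1.000 × 1.010 = 1.010.
Ratio = 3.119/1.010 ≈ 3.09.

3.09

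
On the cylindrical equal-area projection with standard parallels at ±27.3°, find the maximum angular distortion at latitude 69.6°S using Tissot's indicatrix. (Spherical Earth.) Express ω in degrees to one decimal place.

94.3°

A cylindrical equal-area projection with standard parallel φ₀ has meridian scale h = cos φ / cos φ₀ and parallel scale k = cos φ₀ / cos φ (so areas are preserved, h·k = 1).
At 69.6°: h = 0.3923, k = 2.549; principal scales a = 2.549, b = 0.3923.
sin(ω/2) = (a − b)/(a + b) = 2.157/2.942 = 0.7333, so ω = 2 arcsin(0.7333) ≈ 94.3°.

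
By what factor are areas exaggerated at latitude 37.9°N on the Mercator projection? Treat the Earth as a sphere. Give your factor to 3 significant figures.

For Mercator, h = k = sec φ (a conformal cylindrical projection has a single point scale, 1/cos φ).
Areal scale = k² = sec²φ = 1/cos²(37.9°) = 1/0.7891² = 1.606.

1.61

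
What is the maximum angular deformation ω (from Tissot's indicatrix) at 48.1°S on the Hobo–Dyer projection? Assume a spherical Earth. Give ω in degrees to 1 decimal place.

19.6°

The Hobo–Dyer projection is cylindrical equal-area with φ₀ = 37.5°. For cylindrical equal-area with standard parallel φ₀, h = cos φ / cos φ₀ and k = cos φ₀ / cos φ, so h·k = 1.
At 48.1°: h = 0.8418, k = 1.188; principal scales a = 1.188, b = 0.8418.
sin(ω/2) = (a − b)/(a + b) = 0.3462/2.030 = 0.1705, so ω = 2 arcsin(0.1705) ≈ 19.6°.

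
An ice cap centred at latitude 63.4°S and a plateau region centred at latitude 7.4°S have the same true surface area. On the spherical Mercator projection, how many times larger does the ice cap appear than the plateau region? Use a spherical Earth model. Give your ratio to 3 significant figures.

4.91

Mercator areal scale is sec²φ.
At 63.4°: sec²(63.4°) = 1/0.4478² = 4.988.
At 7.4°: sec²(7.4°) = 1/0.9917² = 1.017.
Ratio = 4.988/1.017 = cos²(7.4°)/cos²(63.4°) ≈ 4.91.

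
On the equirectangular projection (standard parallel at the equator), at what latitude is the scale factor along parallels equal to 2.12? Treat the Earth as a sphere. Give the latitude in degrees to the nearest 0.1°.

Plate carrée: h = 1, k = sec φ along parallels.
sec φ = 2.12  ⇒  cos φ = 0.4717  ⇒  φ ≈ 61.9°.

61.9°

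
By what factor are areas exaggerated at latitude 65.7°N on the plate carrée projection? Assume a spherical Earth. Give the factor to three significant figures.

In the plate carrée (x = Rλ, y = Rφ), meridians are true-scale (h = 1) and parallels are stretched by k = sec φ.
Areal scale = h·k = 1 × sec φ; at 65.7°, h = 1.000, k = 2.430, so h·k = 2.430.

2.43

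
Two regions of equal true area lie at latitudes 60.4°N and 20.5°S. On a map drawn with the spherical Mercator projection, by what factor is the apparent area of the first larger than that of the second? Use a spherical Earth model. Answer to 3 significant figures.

Mercator areal scale is sec²φ.
At 60.4°: sec²(60.4°) = 1/0.4939² = 4.099.
At 20.5°: sec²(20.5°) = 1/0.9367² = 1.140.
Ratio = 4.099/1.140 = cos²(20.5°)/cos²(60.4°) ≈ 3.60.

3.60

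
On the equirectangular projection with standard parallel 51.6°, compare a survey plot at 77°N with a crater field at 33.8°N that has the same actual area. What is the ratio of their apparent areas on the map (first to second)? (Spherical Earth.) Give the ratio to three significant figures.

The equidistant cylindrical projection with φ₀ = 51.6° has h = 1 (meridians true) and k = cos φ₀ / cos φ along parallels.
Areal scale at 77°: h·k = 1.000 × 2.761 = 2.761.
Areal scale at 33.8°: h·k = 1.000 × 0.7475 = 0.7475.
Ratio = 2.761/0.7475 ≈ 3.69.

3.69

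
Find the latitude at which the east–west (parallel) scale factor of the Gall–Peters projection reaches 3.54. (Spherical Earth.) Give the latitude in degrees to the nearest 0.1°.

78.5°

The Gall–Peters projection is cylindrical equal-area with φ₀ = 45°. For cylindrical equal-area with standard parallel φ₀, h = cos φ / cos φ₀ and k = cos φ₀ / cos φ, so h·k = 1.
k = cos φ₀ / cos φ = 3.54  ⇒  cos φ = cos 45° / 3.54 = 0.1997.
φ = arccos(0.1997) ≈ 78.5°.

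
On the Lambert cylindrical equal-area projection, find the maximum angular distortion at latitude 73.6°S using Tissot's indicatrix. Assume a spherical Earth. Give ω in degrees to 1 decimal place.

116.9°

The Lambert cylindrical equal-area projection is the cylindrical equal-area projection with its standard parallel at the equator (φ₀ = 0). A cylindrical equal-area projection with standard parallel φ₀ has meridian scale h = cos φ / cos φ₀ and parallel scale k = cos φ₀ / cos φ (so areas are preserved, h·k = 1).
At 73.6°: h = 0.2823, k = 3.542; principal scales a = 3.542, b = 0.2823.
sin(ω/2) = (a − b)/(a + b) = 3.259/3.824 = 0.8523, so ω = 2 arcsin(0.8523) ≈ 116.9°.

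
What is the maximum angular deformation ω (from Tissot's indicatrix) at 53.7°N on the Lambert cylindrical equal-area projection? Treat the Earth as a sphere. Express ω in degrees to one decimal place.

The Lambert cylindrical equal-area projection is the cylindrical equal-area projection with its standard parallel at the equator (φ₀ = 0). For cylindrical equal-area with standard parallel φ₀, h = cos φ / cos φ₀ and k = cos φ₀ / cos φ, so h·k = 1.
At 53.7°: h = 0.5920, k = 1.689; principal scales a = 1.689, b = 0.5920.
sin(ω/2) = (a − b)/(a + b) = 1.097/2.281 = 0.4810, so ω = 2 arcsin(0.4810) ≈ 57.5°.

57.5°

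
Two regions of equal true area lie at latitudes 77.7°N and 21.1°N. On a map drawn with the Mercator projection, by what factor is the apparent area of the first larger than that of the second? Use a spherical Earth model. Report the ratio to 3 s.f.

Mercator is conformal with k = sec φ, so areal scale = k² = sec²φ.
At 77.7°: sec²(77.7°) = 1/0.2130² = 22.04.
At 21.1°: sec²(21.1°) = 1/0.9330² = 1.149.
Ratio = 22.04/1.149 = cos²(21.1°)/cos²(77.7°) ≈ 19.2.

19.2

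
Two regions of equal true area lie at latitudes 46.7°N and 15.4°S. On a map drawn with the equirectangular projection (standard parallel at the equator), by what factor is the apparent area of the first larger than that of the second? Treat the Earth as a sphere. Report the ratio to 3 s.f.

For the equirectangular projection with φ₀ = 0 (plate carrée), h = 1 along meridians and k = sec φ along parallels.
Areal scale at 46.7°: h·k = 1.000 × 1.458 = 1.458.
Areal scale at 15.4°: h·k = 1.000 × 1.037 = 1.037.
Ratio = 1.458/1.037 ≈ 1.41.

1.41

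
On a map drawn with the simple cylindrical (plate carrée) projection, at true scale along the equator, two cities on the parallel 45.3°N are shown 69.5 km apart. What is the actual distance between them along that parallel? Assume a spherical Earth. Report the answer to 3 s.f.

48.9 km

In the plate carrée (x = Rλ, y = Rφ), meridians are true-scale (h = 1) and parallels are stretched by k = sec φ.
Along the parallel at 45.3°, map distances are exaggerated by k = sec 45.3° = 1.422.
True distance = 69.5 / 1.422 = 69.5 × cos 45.3° ≈ 48.9 km.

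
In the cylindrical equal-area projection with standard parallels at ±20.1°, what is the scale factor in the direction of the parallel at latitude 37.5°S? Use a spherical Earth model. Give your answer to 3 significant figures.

1.18

Cylindrical equal-area (φ₀ = 20.1°): h = cos φ / cos 20.1° along meridians, k = cos 20.1° / cos φ along parallels; h·k = 1.
k = cos 20.1° / cos 37.5° = 0.9391/0.7934 = 1.184.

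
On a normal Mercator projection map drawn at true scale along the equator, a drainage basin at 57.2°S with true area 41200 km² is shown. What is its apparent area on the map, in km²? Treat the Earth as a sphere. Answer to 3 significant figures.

For Mercator, h = k = sec φ (a conformal cylindrical projection has a single point scale, 1/cos φ).
Areal scale = k² = sec²φ = 1/cos²(57.2°) = 1/0.5417² = 3.408.
Apparent area = 41200 × 3.408 ≈ 140000 km².

140000 km²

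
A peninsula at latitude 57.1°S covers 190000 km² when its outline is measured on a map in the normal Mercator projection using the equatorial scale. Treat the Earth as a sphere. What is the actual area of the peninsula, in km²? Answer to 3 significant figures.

56100 km²

The Mercator projection is conformal; its linear scale factor is the same in every direction and equals sec φ = 1/cos φ.
Areal scale = k² = sec²φ = 1/cos²(57.1°) = 1/0.5432² = 3.389.
True area = apparent / (areal scale) = 190000 / 3.389 ≈ 56100 km².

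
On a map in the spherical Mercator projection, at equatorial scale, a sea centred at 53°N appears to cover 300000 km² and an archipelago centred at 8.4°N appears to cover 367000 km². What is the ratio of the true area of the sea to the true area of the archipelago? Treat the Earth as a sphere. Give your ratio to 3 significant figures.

0.303

On Mercator the areal scale is sec²φ, so true area = apparent × cos²φ.
True area of sea: 300000 × cos²(53°) = 300000 × 0.3622 = 108700 km².
True area of archipelago: 367000 × cos²(8.4°) = 367000 × 0.9787 = 359200 km².
Ratio = 108700 / 359200 ≈ 0.303.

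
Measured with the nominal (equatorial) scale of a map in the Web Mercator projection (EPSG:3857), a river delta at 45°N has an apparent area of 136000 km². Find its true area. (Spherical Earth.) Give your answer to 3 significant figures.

Mercator is conformal, so the point scale is isotropic: h = k = sec φ = 1/cos φ.
Areal scale = k² = sec²φ = 1/cos²(45°) = 1/0.7071² = 2.000.
True area = apparent / (areal scale) = 136000 / 2.000 ≈ 68000 km².

68000 km²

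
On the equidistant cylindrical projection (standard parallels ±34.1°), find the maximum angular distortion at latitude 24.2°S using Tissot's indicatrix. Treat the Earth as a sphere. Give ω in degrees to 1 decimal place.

5.5°

In the equirectangular projection with standard parallel φ₀ = 34.1° (x = Rλ cos φ₀, y = Rφ), meridians are true-scale (h = 1) and the parallel scale is k = cos φ₀ / cos φ.
At 24.2°: h = 1.000, k = 0.9078; principal scales a = 1.000, b = 0.9078.
sin(ω/2) = (a − b)/(a + b) = 0.09216/1.908 = 0.04831, so ω = 2 arcsin(0.04831) ≈ 5.5°.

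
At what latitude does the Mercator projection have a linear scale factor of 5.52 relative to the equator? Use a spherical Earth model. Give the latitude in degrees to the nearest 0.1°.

Mercator scale is k = sec φ = 1/cos φ.
1/cos φ = 5.52  ⇒  cos φ = 0.1812  ⇒  φ = arccos(0.1812) ≈ 79.6°.

79.6°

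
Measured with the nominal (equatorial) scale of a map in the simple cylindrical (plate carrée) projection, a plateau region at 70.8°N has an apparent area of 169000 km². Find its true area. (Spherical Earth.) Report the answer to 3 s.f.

55600 km²

In the plate carrée (x = Rλ, y = Rφ), meridians are true-scale (h = 1) and parallels are stretched by k = sec φ.
Areal scale = h·k = 1 × sec φ; at 70.8°, h = 1.000, k = 3.041, so h·k = 3.041.
True area = apparent / (areal scale) = 169000 / 3.041 ≈ 55600 km².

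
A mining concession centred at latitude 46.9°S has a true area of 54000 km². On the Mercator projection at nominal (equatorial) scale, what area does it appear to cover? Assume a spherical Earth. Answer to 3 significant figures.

116000 km²

Mercator is conformal, so the point scale is isotropic: h = k = sec φ = 1/cos φ.
Areal scale = k² = sec²φ = 1/cos²(46.9°) = 1/0.6833² = 2.142.
Apparent area = 54000 × 2.142 ≈ 116000 km².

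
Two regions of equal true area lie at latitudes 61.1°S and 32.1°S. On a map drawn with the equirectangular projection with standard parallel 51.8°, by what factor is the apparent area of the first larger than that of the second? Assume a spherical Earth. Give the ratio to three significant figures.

The equidistant cylindrical projection with φ₀ = 51.8° has h = 1 (meridians true) and k = cos φ₀ / cos φ along parallels.
Areal scale at 61.1°: h·k = 1.000 × 1.280 = 1.280.
Areal scale at 32.1°: h·k = 1.000 × 0.7300 = 0.7300.
Ratio = 1.280/0.7300 ≈ 1.75.

1.75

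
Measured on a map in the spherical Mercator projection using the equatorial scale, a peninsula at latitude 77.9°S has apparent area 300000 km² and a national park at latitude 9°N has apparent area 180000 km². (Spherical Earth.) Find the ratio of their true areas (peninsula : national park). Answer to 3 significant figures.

0.0751

Mercator's areal exaggeration is sec²φ; hence true area = (apparent area) · cos²φ.
True area of peninsula: 300000 × cos²(77.9°) = 300000 × 0.04394 = 13180 km².
True area of national park: 180000 × cos²(9°) = 180000 × 0.9755 = 175600 km².
Ratio = 13180 / 175600 ≈ 0.0751.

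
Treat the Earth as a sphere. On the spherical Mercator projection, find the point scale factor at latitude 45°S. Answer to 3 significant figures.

1.41

Mercator is conformal, so the point scale is isotropic: h = k = sec φ = 1/cos φ.
k = 1/cos 45° = 1/0.7071 = 1.414.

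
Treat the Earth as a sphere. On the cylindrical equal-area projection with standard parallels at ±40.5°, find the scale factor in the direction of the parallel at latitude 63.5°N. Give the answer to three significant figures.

1.70

For cylindrical equal-area with standard parallel φ₀, h = cos φ / cos φ₀ and k = cos φ₀ / cos φ, so h·k = 1.
k = cos 40.5° / cos 63.5° = 0.7604/0.4462 = 1.704.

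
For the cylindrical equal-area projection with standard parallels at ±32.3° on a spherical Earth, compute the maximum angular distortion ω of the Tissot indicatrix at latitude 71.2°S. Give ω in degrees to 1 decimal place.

96.5°

Cylindrical equal-area (φ₀ = 32.3°): h = cos φ / cos 32.3° along meridians, k = cos 32.3° / cos φ along parallels; h·k = 1.
At 71.2°: h = 0.3813, k = 2.623; principal scales a = 2.623, b = 0.3813.
sin(ω/2) = (a − b)/(a + b) = 2.242/3.004 = 0.7462, so ω = 2 arcsin(0.7462) ≈ 96.5°.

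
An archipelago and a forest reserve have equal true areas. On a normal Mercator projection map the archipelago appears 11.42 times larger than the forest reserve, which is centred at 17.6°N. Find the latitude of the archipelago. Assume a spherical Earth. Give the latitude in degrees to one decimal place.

For equal true areas on Mercator, apparent areas scale as sec²φ, so the ratio is cos²φ₂ / cos²φ₁.
cos²φ₂ / cos²φ₁ = 11.42  ⇒  cos φ₁ = cos 17.6° / √11.42 = 0.9532/3.379 = 0.2821.
φ₁ = arccos(0.2821) ≈ 73.6°.

73.6°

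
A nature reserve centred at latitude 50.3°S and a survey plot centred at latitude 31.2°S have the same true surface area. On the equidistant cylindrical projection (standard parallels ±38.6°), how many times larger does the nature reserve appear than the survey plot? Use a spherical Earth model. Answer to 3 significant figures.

With standard parallel φ₀ = 38.6°, the equirectangular projection gives x = Rλ cos φ₀, y = Rφ, so h = 1 and k = cos 38.6° / cos φ.
Areal scale at 50.3°: h·k = 1.000 × 1.223 = 1.223.
Areal scale at 31.2°: h·k = 1.000 × 0.9137 = 0.9137.
Ratio = 1.223/0.9137 ≈ 1.34.

1.34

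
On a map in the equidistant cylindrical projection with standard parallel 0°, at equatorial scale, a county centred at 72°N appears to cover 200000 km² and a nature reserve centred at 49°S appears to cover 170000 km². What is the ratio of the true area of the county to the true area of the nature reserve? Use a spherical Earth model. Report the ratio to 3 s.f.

Plate carrée has h = 1 and k = sec φ, giving areal scale sec φ; true area = (apparent area) · cos φ.
True area of county: 200000 × cos(72°) = 200000 × 0.3090 = 61800 km².
True area of nature reserve: 170000 × cos(49°) = 170000 × 0.6561 = 111500 km².
Ratio = 61800 / 111500 ≈ 0.554.

0.554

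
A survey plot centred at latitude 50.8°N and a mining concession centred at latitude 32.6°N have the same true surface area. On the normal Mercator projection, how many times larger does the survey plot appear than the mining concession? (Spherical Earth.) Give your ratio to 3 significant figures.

On Mercator, area is exaggerated by sec²φ = 1/cos²φ.
At 50.8°: sec²(50.8°) = 1/0.6320² = 2.503.
At 32.6°: sec²(32.6°) = 1/0.8425² = 1.409.
Ratio = 2.503/1.409 = cos²(32.6°)/cos²(50.8°) ≈ 1.78.

1.78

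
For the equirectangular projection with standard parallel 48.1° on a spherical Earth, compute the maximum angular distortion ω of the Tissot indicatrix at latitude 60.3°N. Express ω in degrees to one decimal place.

In the equirectangular projection with standard parallel φ₀ = 48.1° (x = Rλ cos φ₀, y = Rφ), meridians are true-scale (h = 1) and the parallel scale is k = cos φ₀ / cos φ.
At 60.3°: h = 1.000, k = 1.348; principal scales a = 1.348, b = 1.000.
sin(ω/2) = (a − b)/(a + b) = 0.3479/2.348 = 0.1482, so ω = 2 arcsin(0.1482) ≈ 17.0°.

17.0°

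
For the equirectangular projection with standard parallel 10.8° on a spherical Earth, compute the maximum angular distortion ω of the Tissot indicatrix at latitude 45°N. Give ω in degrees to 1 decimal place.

With standard parallel φ₀ = 10.8°, the equirectangular projection gives x = Rλ cos φ₀, y = Rφ, so h = 1 and k = cos 10.8° / cos φ.
At 45°: h = 1.000, k = 1.389; principal scales a = 1.389, b = 1.000.
sin(ω/2) = (a − b)/(a + b) = 0.3892/2.389 = 0.1629, so ω = 2 arcsin(0.1629) ≈ 18.7°.

18.7°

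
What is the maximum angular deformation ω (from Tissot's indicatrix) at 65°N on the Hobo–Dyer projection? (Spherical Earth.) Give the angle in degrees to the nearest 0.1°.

67.8°

The Hobo–Dyer projection is cylindrical equal-area with φ₀ = 37.5°. Cylindrical equal-area (φ₀ = 37.5°): h = cos φ / cos 37.5° along meridians, k = cos 37.5° / cos φ along parallels; h·k = 1.
At 65°: h = 0.5327, k = 1.877; principal scales a = 1.877, b = 0.5327.
sin(ω/2) = (a − b)/(a + b) = 1.345/2.410 = 0.5579, so ω = 2 arcsin(0.5579) ≈ 67.8°.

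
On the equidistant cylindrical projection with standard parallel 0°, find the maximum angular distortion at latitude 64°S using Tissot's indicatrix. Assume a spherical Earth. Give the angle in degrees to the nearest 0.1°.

In the plate carrée (x = Rλ, y = Rφ), meridians are true-scale (h = 1) and parallels are stretched by k = sec φ.
At 64°: h = 1.000, k = 2.281; principal scales a = 2.281, b = 1.000.
sin(ω/2) = (a − b)/(a + b) = 1.281/3.281 = 0.3905, so ω = 2 arcsin(0.3905) ≈ 46.0°.

46.0°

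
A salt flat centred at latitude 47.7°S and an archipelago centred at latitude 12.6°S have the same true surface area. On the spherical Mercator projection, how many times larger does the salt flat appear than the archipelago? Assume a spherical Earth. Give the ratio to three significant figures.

On Mercator, area is exaggerated by sec²φ = 1/cos²φ.
At 47.7°: sec²(47.7°) = 1/0.6730² = 2.208.
At 12.6°: sec²(12.6°) = 1/0.9759² = 1.050.
Ratio = 2.208/1.050 = cos²(12.6°)/cos²(47.7°) ≈ 2.10.

2.10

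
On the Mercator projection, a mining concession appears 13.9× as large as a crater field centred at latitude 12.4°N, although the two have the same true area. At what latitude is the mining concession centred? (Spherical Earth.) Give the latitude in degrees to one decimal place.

74.8°

On Mercator, (apparent₁)/(apparent₂) = sec²φ₁ / sec²φ₂ when true areas are equal.
cos²φ₂ / cos²φ₁ = 13.9  ⇒  cos φ₁ = cos 12.4° / √13.9 = 0.9767/3.728 = 0.2620.
φ₁ = arccos(0.2620) ≈ 74.8°.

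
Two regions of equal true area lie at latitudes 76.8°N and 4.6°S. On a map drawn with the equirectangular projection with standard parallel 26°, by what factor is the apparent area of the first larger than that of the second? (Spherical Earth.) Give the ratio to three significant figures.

The equidistant cylindrical projection with φ₀ = 26° has h = 1 (meridians true) and k = cos φ₀ / cos φ along parallels.
Areal scale at 76.8°: h·k = 1.000 × 3.936 = 3.936.
Areal scale at 4.6°: h·k = 1.000 × 0.9017 = 0.9017.
Ratio = 3.936/0.9017 ≈ 4.37.

4.37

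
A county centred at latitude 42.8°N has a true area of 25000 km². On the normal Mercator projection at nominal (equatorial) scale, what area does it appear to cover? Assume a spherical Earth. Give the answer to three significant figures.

Mercator is conformal, so the point scale is isotropic: h = k = sec φ = 1/cos φ.
Areal scale = k² = sec²φ = 1/cos²(42.8°) = 1/0.7337² = 1.857.
Apparent area = 25000 × 1.857 ≈ 46400 km².

46400 km²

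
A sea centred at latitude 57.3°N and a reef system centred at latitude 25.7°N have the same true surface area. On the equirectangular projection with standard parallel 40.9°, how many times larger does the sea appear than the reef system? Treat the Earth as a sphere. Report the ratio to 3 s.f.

1.67

With standard parallel φ₀ = 40.9°, the equirectangular projection gives x = Rλ cos φ₀, y = Rφ, so h = 1 and k = cos 40.9° / cos φ.
Areal scale at 57.3°: h·k = 1.000 × 1.399 = 1.399.
Areal scale at 25.7°: h·k = 1.000 × 0.8388 = 0.8388.
Ratio = 1.399/0.8388 ≈ 1.67.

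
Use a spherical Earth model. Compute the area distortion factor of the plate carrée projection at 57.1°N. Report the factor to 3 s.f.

1.84

For the equirectangular projection with φ₀ = 0 (plate carrée), h = 1 along meridians and k = sec φ along parallels.
Areal scale = h·k = 1 × sec φ; at 57.1°, h = 1.000, k = 1.841, so h·k = 1.841.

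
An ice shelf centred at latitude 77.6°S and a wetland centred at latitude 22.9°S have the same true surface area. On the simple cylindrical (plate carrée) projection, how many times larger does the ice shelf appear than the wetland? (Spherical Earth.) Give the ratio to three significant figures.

4.29

In the plate carrée (x = Rλ, y = Rφ), meridians are true-scale (h = 1) and parallels are stretched by k = sec φ.
Areal scale at 77.6°: h·k = 1.000 × 4.657 = 4.657.
Areal scale at 22.9°: h·k = 1.000 × 1.086 = 1.086.
Ratio = 4.657/1.086 ≈ 4.29.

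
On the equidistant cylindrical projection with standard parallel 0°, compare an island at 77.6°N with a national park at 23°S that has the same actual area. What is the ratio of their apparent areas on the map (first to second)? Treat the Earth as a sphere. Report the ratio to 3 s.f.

Plate carrée maps x = Rλ, y = Rφ. The meridian scale is h = 1 and the parallel scale is k = 1/cos φ = sec φ.
Areal scale at 77.6°: h·k = 1.000 × 4.657 = 4.657.
Areal scale at 23°: h·k = 1.000 × 1.086 = 1.086.
Ratio = 4.657/1.086 ≈ 4.29.

4.29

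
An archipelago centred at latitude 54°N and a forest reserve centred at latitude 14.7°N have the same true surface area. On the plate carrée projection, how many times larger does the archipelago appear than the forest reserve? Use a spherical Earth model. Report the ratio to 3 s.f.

Plate carrée maps x = Rλ, y = Rφ. The meridian scale is h = 1 and the parallel scale is k = 1/cos φ = sec φ.
Areal scale at 54°: h·k = 1.000 × 1.701 = 1.701.
Areal scale at 14.7°: h·k = 1.000 × 1.034 = 1.034.
Ratio = 1.701/1.034 ≈ 1.65.

1.65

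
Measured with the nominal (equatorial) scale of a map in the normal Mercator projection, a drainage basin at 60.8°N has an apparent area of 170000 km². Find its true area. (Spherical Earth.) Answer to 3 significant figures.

40500 km²

The Mercator projection is conformal; its linear scale factor is the same in every direction and equals sec φ = 1/cos φ.
Areal scale = k² = sec²φ = 1/cos²(60.8°) = 1/0.4879² = 4.202.
True area = apparent / (areal scale) = 170000 / 4.202 ≈ 40500 km².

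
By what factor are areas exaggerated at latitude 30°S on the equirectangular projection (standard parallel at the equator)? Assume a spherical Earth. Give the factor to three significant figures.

For the equirectangular projection with φ₀ = 0 (plate carrée), h = 1 along meridians and k = sec φ along parallels.
Areal scale = h·k = 1 × sec φ; at 30°, h = 1.000, k = 1.155, so h·k = 1.155.

1.15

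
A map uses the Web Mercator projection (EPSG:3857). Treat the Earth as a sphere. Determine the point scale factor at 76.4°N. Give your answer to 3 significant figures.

4.25

For Mercator, h = k = sec φ (a conformal cylindrical projection has a single point scale, 1/cos φ).
k = 1/cos 76.4° = 1/0.2351 = 4.253.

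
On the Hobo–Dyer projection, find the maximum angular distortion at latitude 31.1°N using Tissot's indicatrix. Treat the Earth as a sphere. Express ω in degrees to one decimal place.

Hobo–Dyer is a cylindrical equal-area projection with standard parallels at ±37.5°. Cylindrical equal-area (φ₀ = 37.5°): h = cos φ / cos 37.5° along meridians, k = cos 37.5° / cos φ along parallels; h·k = 1.
At 31.1°: h = 1.079, k = 0.9265; principal scales a = 1.079, b = 0.9265.
sin(ω/2) = (a − b)/(a + b) = 0.1528/2.006 = 0.07617, so ω = 2 arcsin(0.07617) ≈ 8.7°.

8.7°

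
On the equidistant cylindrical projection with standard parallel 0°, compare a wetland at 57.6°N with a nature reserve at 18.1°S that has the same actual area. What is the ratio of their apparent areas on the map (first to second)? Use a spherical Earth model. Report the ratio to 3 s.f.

In the plate carrée (x = Rλ, y = Rφ), meridians are true-scale (h = 1) and parallels are stretched by k = sec φ.
Areal scale at 57.6°: h·k = 1.000 × 1.866 = 1.866.
Areal scale at 18.1°: h·k = 1.000 × 1.052 = 1.052.
Ratio = 1.866/1.052 ≈ 1.77.

1.77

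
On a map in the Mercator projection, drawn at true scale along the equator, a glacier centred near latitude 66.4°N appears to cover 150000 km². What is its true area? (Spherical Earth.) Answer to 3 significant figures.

For Mercator, h = k = sec φ (a conformal cylindrical projection has a single point scale, 1/cos φ).
Areal scale = k² = sec²φ = 1/cos²(66.4°) = 1/0.4003² = 6.239.
True area = apparent / (areal scale) = 150000 / 6.239 ≈ 24000 km².

24000 km²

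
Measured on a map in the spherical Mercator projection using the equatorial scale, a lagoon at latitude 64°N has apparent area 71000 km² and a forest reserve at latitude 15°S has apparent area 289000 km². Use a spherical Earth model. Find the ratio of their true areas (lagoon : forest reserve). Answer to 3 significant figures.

0.0506

Mercator's areal exaggeration is sec²φ; hence true area = (apparent area) · cos²φ.
True area of lagoon: 71000 × cos²(64°) = 71000 × 0.1922 = 13640 km².
True area of forest reserve: 289000 × cos²(15°) = 289000 × 0.9330 = 269600 km².
Ratio = 13640 / 269600 ≈ 0.0506.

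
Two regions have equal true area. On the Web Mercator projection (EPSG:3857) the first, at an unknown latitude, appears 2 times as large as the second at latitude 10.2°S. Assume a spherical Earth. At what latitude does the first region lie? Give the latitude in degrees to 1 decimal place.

For equal true areas on Mercator, apparent areas scale as sec²φ, so the ratio is cos²φ₂ / cos²φ₁.
cos²φ₂ / cos²φ₁ = 2  ⇒  cos φ₁ = cos 10.2° / √2 = 0.9842/1.414 = 0.6959.
φ₁ = arccos(0.6959) ≈ 45.9°.

45.9°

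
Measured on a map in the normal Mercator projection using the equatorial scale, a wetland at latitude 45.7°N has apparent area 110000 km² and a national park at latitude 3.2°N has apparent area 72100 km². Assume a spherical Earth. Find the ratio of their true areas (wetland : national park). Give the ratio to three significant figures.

Mercator's areal exaggeration is sec²φ; hence true area = (apparent area) · cos²φ.
True area of wetland: 110000 × cos²(45.7°) = 110000 × 0.4878 = 53660 km².
True area of national park: 72100 × cos²(3.2°) = 72100 × 0.9969 = 71880 km².
Ratio = 53660 / 71880 ≈ 0.747.

0.747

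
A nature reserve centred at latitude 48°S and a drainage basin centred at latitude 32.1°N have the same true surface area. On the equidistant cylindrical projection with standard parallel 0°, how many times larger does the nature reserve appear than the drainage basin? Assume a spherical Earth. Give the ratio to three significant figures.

1.27

Plate carrée maps x = Rλ, y = Rφ. The meridian scale is h = 1 and the parallel scale is k = 1/cos φ = sec φ.
Areal scale at 48°: h·k = 1.000 × 1.494 = 1.494.
Areal scale at 32.1°: h·k = 1.000 × 1.180 = 1.180.
Ratio = 1.494/1.180 ≈ 1.27.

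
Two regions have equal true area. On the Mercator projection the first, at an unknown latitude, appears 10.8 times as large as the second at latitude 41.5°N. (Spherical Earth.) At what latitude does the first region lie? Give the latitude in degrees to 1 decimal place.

On Mercator, (apparent₁)/(apparent₂) = sec²φ₁ / sec²φ₂ when true areas are equal.
cos²φ₂ / cos²φ₁ = 10.8  ⇒  cos φ₁ = cos 41.5° / √10.8 = 0.7490/3.286 = 0.2279.
φ₁ = arccos(0.2279) ≈ 76.8°.

76.8°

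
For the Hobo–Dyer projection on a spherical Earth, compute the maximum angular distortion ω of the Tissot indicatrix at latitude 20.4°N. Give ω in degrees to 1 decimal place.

19.0°

Hobo–Dyer is a cylindrical equal-area projection with standard parallels at ±37.5°. For cylindrical equal-area with standard parallel φ₀, h = cos φ / cos φ₀ and k = cos φ₀ / cos φ, so h·k = 1.
At 20.4°: h = 1.181, k = 0.8464; principal scales a = 1.181, b = 0.8464.
sin(ω/2) = (a − b)/(a + b) = 0.3350/2.028 = 0.1652, so ω = 2 arcsin(0.1652) ≈ 19.0°.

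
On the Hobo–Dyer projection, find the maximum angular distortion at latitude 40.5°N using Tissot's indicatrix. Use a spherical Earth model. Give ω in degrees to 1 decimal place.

4.9°

Hobo–Dyer is a cylindrical equal-area projection with standard parallels at ±37.5°. Cylindrical equal-area (φ₀ = 37.5°): h = cos φ / cos 37.5° along meridians, k = cos 37.5° / cos φ along parallels; h·k = 1.
At 40.5°: h = 0.9585, k = 1.043; principal scales a = 1.043, b = 0.9585.
sin(ω/2) = (a − b)/(a + b) = 0.08486/2.002 = 0.04239, so ω = 2 arcsin(0.04239) ≈ 4.9°.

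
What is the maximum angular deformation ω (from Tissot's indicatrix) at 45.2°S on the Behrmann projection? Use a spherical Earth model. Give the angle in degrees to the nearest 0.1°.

23.5°

Behrmann is a cylindrical equal-area projection with standard parallels at ±30°. A cylindrical equal-area projection with standard parallel φ₀ has meridian scale h = cos φ / cos φ₀ and parallel scale k = cos φ₀ / cos φ (so areas are preserved, h·k = 1).
At 45.2°: h = 0.8136, k = 1.229; principal scales a = 1.229, b = 0.8136.
sin(ω/2) = (a − b)/(a + b) = 0.4154/2.043 = 0.2034, so ω = 2 arcsin(0.2034) ≈ 23.5°.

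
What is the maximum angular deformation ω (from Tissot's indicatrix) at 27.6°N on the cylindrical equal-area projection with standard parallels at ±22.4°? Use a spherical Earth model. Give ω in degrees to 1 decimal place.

Cylindrical equal-area (φ₀ = 22.4°): h = cos φ / cos 22.4° along meridians, k = cos 22.4° / cos φ along parallels; h·k = 1.
At 27.6°: h = 0.9585, k = 1.043; principal scales a = 1.043, b = 0.9585.
sin(ω/2) = (a − b)/(a + b) = 0.08474/2.002 = 0.04233, so ω = 2 arcsin(0.04233) ≈ 4.9°.

4.9°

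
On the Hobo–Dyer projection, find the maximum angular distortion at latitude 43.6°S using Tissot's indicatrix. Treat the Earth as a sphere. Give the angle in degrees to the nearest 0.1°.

10.4°

Hobo–Dyer is a cylindrical equal-area projection with standard parallels at ±37.5°. A cylindrical equal-area projection with standard parallel φ₀ has meridian scale h = cos φ / cos φ₀ and parallel scale k = cos φ₀ / cos φ (so areas are preserved, h·k = 1).
At 43.6°: h = 0.9128, k = 1.096; principal scales a = 1.096, b = 0.9128.
sin(ω/2) = (a − b)/(a + b) = 0.1827/2.008 = 0.09099, so ω = 2 arcsin(0.09099) ≈ 10.4°.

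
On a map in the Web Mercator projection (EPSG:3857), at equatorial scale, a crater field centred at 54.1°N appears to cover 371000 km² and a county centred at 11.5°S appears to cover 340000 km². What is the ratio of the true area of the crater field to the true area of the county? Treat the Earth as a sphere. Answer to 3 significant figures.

0.391

Mercator's areal exaggeration is sec²φ; hence true area = (apparent area) · cos²φ.
True area of crater field: 371000 × cos²(54.1°) = 371000 × 0.3438 = 127600 km².
True area of county: 340000 × cos²(11.5°) = 340000 × 0.9603 = 326500 km².
Ratio = 127600 / 326500 ≈ 0.391.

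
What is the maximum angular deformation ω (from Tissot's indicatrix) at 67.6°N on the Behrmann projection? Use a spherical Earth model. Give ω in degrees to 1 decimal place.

85.0°

The Behrmann projection is cylindrical equal-area with φ₀ = 30°. A cylindrical equal-area projection with standard parallel φ₀ has meridian scale h = cos φ / cos φ₀ and parallel scale k = cos φ₀ / cos φ (so areas are preserved, h·k = 1).
At 67.6°: h = 0.4400, k = 2.273; principal scales a = 2.273, b = 0.4400.
sin(ω/2) = (a − b)/(a + b) = 1.833/2.713 = 0.6756, so ω = 2 arcsin(0.6756) ≈ 85.0°.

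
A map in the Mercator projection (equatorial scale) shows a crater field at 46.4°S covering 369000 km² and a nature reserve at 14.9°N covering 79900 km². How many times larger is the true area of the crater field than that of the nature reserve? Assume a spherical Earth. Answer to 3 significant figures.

2.35

On Mercator the areal scale is sec²φ, so true area = apparent × cos²φ.
True area of crater field: 369000 × cos²(46.4°) = 369000 × 0.4756 = 175500 km².
True area of nature reserve: 79900 × cos²(14.9°) = 79900 × 0.9339 = 74620 km².
Ratio = 175500 / 74620 ≈ 2.35.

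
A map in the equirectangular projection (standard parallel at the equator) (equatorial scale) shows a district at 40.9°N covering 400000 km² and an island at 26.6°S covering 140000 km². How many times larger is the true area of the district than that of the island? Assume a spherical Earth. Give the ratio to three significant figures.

On the plate carrée, areal scale = h·k = 1 × sec φ, so true area = apparent × cos φ.
True area of district: 400000 × cos(40.9°) = 400000 × 0.7559 = 302300 km².
True area of island: 140000 × cos(26.6°) = 140000 × 0.8942 = 125200 km².
Ratio = 302300 / 125200 ≈ 2.42.

2.42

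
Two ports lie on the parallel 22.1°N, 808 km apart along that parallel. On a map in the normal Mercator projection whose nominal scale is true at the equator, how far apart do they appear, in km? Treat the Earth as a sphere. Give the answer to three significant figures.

872 km

For Mercator, h = k = sec φ (a conformal cylindrical projection has a single point scale, 1/cos φ).
Along the parallel, k = sec 22.1° = 1/0.9265 = 1.079.
Map distance = 808 × 1.079 ≈ 872 km.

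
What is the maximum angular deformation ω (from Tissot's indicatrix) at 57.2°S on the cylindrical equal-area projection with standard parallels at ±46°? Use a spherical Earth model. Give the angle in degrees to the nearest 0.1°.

28.2°

Cylindrical equal-area (φ₀ = 46°): h = cos φ / cos 46° along meridians, k = cos 46° / cos φ along parallels; h·k = 1.
At 57.2°: h = 0.7798, k = 1.282; principal scales a = 1.282, b = 0.7798.
sin(ω/2) = (a − b)/(a + b) = 0.5025/2.062 = 0.2437, so ω = 2 arcsin(0.2437) ≈ 28.2°.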